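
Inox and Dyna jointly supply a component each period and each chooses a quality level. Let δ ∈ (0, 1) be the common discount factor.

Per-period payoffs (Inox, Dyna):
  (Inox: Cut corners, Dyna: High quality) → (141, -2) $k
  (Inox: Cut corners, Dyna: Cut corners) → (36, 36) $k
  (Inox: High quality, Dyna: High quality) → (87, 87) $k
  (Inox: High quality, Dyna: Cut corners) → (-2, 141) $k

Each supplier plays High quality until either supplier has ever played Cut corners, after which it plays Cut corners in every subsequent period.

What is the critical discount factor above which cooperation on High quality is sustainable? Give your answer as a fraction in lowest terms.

18/35

Cooperation forever yields 87 each period: 87/(1−δ).
Deviating yields 141 once, then 36 forever: 141 + 36δ/(1−δ).
No profitable deviation requires 87/(1−δ) ≥ 141 + 36δ/(1−δ).
Multiplying by (1−δ): 87 ≥ 141(1−δ) + 36δ = 141 − 105δ.
So 105δ ≥ 54, i.e. δ ≥ 54/105 = 18/35.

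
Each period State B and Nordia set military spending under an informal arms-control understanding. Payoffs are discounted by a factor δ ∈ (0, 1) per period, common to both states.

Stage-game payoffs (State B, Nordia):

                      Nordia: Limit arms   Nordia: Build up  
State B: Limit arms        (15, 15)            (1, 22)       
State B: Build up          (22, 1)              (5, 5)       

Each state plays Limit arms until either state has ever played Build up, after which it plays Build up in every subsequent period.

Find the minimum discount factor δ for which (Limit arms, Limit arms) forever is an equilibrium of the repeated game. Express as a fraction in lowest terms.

Under grim trigger the critical discount factor is (T−C)/(T−P) with T = 22, C = 15, P = 5.
δ* = (22−15)/(22−5) = 7/17.

7/17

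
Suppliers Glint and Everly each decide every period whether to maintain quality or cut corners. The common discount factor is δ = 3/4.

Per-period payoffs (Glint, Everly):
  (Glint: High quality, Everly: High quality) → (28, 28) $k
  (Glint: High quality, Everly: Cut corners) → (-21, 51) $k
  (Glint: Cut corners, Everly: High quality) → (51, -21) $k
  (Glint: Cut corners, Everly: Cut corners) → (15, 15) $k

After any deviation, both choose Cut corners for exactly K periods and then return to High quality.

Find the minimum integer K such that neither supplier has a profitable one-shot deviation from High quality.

IC: δ(1−δ^K)/(1−δ) ≥ (51−28)/(28−15) = 23/13.
With δ = 3/4: need 1 − δ^K ≥ 23/13·(1−3/4)/(3/4), i.e. δ^K ≤ 0.4103.
Since (3/4)^3 = 0.4219 and (3/4)^4 = 0.3164, the smallest such K is 4.

4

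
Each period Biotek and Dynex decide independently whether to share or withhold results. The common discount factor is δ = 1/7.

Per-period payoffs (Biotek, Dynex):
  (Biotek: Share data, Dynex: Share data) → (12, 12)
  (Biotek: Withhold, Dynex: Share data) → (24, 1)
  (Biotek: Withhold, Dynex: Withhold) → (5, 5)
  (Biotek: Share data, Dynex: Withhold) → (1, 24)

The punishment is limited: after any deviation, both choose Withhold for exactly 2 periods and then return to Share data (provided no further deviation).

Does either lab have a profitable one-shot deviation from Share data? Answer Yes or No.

Yes

A one-shot deviation gives 24 now, then 5 for 2 periods, then back to 12.
Gain from deviating: (24−12) today; loss: (12−5) in each of the next 2 periods.
No-deviation condition: (12−5)(δ+…+δ^2) ≥ 24−12, i.e. δ+…+δ^2 ≥ 12/7.
At δ = 1/7: δ+…+δ^2 = 0.1633 < 1.7143.
So cooperation is not sustainable.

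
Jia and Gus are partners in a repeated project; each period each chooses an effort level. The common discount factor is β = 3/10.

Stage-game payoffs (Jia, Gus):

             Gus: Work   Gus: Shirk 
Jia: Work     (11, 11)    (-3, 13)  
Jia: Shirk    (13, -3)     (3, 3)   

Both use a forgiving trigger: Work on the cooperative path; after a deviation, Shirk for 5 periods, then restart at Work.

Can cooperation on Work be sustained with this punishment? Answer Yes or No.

Yes

Comparing payoff streams over the 6 periods until play realigns: cooperate → 11(1+β+…+β^5); deviate → 13 + 3(β+…+β^5).
Cooperation is sustained iff (11−3)(β+…+β^5) ≥ 13−11.
β+…+β^5 = 3/10·(1−(3/10)^5)/(1−3/10) = 0.4275, and (13−11)/(11−3) = 0.2500.
0.4275 ≥ 0.2500, so cooperation is sustainable.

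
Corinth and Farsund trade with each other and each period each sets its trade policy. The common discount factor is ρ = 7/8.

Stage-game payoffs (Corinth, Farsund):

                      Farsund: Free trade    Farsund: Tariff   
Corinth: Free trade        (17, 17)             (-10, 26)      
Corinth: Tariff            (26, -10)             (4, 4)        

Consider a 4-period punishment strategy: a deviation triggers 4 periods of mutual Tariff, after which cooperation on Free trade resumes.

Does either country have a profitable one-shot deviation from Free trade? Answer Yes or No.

Comparing payoff streams over the 5 periods until play realigns: cooperate → 17(1+ρ+…+ρ^4); deviate → 26 + 4(ρ+…+ρ^4).
Cooperation is sustained iff (17−4)(ρ+…+ρ^4) ≥ 26−17.
ρ+…+ρ^4 = 7/8·(1−(7/8)^4)/(1−7/8) = 2.8967, and (26−17)/(17−4) = 0.6923.
2.8967 ≥ 0.6923, so cooperation is sustainable.

No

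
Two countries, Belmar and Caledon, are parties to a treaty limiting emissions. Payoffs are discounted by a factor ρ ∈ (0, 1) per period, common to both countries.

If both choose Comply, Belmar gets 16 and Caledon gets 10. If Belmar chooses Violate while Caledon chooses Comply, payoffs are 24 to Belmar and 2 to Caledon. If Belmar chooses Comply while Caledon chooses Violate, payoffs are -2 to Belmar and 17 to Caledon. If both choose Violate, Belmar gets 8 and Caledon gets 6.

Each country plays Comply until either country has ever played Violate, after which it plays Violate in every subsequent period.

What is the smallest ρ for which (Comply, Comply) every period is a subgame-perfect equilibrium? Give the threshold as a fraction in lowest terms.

Belmar: cooperation gives 16 each period; deviation gives 24 once then 8 forever.
  16/(1−ρ) ≥ 24 + 8ρ/(1−ρ) ⇒ ρ ≥ 8/16 = 1/2.
Caledon: cooperation gives 10 each period; deviation gives 17 once then 6 forever.
  ρ ≥ 7/11.
Both must hold, so the binding constraint is Caledon's: ρ ≥ 7/11.

7/11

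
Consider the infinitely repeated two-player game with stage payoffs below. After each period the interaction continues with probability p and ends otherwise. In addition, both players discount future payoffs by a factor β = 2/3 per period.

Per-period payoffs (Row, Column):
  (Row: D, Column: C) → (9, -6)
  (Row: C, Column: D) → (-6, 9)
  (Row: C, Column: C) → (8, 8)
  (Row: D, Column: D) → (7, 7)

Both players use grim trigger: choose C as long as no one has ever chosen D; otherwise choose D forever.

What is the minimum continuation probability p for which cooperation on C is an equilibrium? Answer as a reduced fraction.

Expected continuation weight on next period's payoff is β·p = 2/3·p, which plays the role of the discount factor.
Cooperation requires 2/3·p ≥ (9−8)/(9−7) = 1/2, hence p ≥ 3/4.

3/4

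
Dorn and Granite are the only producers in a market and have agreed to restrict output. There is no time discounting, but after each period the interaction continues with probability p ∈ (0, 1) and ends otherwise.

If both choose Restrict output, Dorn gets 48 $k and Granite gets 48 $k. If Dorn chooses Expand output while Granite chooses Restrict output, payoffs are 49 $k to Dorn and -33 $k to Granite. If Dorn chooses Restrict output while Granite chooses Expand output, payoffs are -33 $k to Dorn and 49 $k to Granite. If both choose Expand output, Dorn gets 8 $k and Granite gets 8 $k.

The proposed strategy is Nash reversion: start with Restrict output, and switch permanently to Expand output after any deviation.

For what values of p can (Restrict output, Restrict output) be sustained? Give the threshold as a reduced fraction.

1/41

With no time discounting, the continuation probability p plays the role of the discount factor.
Grim-trigger IC: 48/(1−p) ≥ 49 + 8p/(1−p) ⇒ p ≥ (49−48)/(49−8) = 1/41.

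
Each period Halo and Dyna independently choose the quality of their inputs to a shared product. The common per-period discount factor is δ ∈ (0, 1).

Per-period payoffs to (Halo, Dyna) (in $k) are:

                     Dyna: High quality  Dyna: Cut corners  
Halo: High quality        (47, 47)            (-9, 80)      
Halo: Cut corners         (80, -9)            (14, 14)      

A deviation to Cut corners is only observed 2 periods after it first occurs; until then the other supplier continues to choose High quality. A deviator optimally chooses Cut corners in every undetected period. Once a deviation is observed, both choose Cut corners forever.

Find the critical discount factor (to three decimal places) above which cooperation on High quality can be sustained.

0.707

The best deviation is to choose Cut corners for all 2 undetected periods, earning 80 each, then 14 forever once detected.
Deviation value: 80(1−δ^2)/(1−δ) + 14δ^2/(1−δ); cooperation value: 47/(1−δ).
IC: 47 ≥ 80(1−δ^2) + 14δ^2 = 80 − 66δ^2.
So δ^2 ≥ 33/66 = 1/2, giving δ ≥ (1/2)^(1/2) ≈ 0.707.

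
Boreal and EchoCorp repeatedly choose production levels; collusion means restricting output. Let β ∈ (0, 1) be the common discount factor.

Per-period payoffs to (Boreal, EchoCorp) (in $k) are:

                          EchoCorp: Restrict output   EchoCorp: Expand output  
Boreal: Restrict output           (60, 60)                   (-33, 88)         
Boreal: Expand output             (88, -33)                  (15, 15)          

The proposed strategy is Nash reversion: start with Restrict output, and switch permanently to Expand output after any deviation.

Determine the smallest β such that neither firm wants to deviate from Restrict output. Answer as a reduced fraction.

Under grim trigger the critical discount factor is (T−C)/(T−P) with T = 88, C = 60, P = 15.
β* = (88−60)/(88−15) = 28/73.

28/73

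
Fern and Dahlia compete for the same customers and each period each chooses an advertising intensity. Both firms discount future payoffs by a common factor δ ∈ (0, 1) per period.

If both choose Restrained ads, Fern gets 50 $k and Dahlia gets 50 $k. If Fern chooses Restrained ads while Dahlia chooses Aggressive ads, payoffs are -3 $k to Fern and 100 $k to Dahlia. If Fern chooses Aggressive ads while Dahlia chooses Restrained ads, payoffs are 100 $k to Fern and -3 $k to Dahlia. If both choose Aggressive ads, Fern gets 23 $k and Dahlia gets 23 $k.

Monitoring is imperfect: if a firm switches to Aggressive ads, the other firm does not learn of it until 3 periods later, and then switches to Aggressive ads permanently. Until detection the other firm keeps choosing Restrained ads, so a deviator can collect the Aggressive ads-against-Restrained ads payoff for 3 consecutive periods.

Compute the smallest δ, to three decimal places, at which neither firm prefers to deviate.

0.866

Deviating for the 3 undetected periods gains 100−50 = 50 per period over cooperation, then loses 50−23 = 27 per period forever once punishment starts.
Gain: 50(1 + δ + … + δ^2); loss: 27·δ^3/(1−δ).
No profitable deviation ⇔ 50(1−δ^3) ≤ 27·δ^3, i.e. δ^3 ≥ 50/(50+27) = 50/77.
Hence δ ≥ (50/77)^(1/3) ≈ 0.866.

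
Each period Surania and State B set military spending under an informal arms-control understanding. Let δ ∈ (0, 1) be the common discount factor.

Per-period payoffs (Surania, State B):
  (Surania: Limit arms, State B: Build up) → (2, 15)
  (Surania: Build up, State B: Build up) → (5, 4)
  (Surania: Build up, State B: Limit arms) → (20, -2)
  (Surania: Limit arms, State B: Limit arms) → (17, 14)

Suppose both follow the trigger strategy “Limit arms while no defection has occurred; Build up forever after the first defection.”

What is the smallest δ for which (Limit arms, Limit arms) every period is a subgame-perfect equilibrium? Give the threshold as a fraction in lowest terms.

Surania: cooperation gives 17 each period; deviation gives 20 once then 5 forever.
  17/(1−δ) ≥ 20 + 5δ/(1−δ) ⇒ δ ≥ 3/15 = 1/5.
State B: cooperation gives 14 each period; deviation gives 15 once then 4 forever.
  δ ≥ 1/11.
Both must hold, so the binding constraint is Surania's: δ ≥ 1/5.

1/5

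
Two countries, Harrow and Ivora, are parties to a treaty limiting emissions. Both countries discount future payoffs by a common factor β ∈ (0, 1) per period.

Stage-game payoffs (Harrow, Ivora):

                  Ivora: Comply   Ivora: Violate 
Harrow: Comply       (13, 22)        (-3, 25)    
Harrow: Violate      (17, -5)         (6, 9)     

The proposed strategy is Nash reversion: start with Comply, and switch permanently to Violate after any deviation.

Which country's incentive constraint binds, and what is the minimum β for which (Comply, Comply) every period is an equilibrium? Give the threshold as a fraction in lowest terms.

Harrow's threshold: (17−13)/(17−6) = 4/11.
Ivora's threshold: (25−22)/(25−9) = 3/16.
4/11 > 3/16, so Harrow binds and β* = 4/11.

Harrow; β ≥ 4/11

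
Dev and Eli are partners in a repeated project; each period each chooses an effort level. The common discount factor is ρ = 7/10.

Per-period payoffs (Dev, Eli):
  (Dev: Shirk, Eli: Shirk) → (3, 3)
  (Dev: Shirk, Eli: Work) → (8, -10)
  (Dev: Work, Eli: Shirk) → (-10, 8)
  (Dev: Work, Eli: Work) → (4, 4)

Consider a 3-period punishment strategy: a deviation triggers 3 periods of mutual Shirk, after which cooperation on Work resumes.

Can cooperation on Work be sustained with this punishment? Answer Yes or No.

No

Comparing payoff streams over the 4 periods until play realigns: cooperate → 4(1+ρ+…+ρ^3); deviate → 8 + 3(ρ+…+ρ^3).
Cooperation is sustained iff (4−3)(ρ+…+ρ^3) ≥ 8−4.
ρ+…+ρ^3 = 7/10·(1−(7/10)^3)/(1−7/10) = 1.5330, and (8−4)/(4−3) = 4.0000.
1.5330 < 4.0000, so cooperation is not sustainable.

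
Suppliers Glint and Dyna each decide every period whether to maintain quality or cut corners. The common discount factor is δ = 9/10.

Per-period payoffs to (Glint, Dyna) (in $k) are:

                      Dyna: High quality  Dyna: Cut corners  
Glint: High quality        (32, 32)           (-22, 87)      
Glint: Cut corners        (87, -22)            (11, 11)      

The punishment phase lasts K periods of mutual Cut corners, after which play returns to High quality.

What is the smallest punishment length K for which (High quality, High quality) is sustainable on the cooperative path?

4

No profitable deviation requires (32−11)(δ+…+δ^K) ≥ 87−32, i.e. δ+…+δ^K ≥ 55/21 ≈ 2.6190.
With δ = 9/10, the partial sums are K=1: 0.9000, K=2: 1.7100, K=3: 2.4390, K=4: 3.0951.
K = 4 is the first length at which the sum reaches 2.6190.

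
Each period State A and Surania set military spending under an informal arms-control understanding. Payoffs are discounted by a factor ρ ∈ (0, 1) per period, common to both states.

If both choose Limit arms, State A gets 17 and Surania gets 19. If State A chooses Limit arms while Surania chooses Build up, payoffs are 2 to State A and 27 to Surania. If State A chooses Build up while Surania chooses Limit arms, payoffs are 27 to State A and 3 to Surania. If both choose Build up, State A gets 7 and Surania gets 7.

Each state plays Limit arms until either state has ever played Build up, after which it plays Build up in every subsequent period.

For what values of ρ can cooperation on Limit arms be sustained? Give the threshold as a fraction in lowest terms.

For State A: deviation gain 27−17 = 10, per-period punishment loss 17−7 = 10. IC gives ρ ≥ 10/20 = 1/2.
For Surania: gain 8, loss 12 per period, so ρ ≥ 8/20 = 2/5.
The tighter constraint is State A's, so cooperation needs ρ ≥ 1/2.

1/2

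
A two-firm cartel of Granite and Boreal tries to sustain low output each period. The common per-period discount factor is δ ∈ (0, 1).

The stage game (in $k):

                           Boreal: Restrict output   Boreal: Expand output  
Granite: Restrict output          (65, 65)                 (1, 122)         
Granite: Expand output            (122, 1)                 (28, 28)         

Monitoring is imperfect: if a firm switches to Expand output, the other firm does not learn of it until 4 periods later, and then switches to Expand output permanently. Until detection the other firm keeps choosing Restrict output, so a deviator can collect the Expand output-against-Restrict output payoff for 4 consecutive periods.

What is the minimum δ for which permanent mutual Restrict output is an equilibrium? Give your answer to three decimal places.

A deviator earns 122 for 4 periods, then 28 forever; cooperating earns 65 forever. Multiplying the IC by (1−δ):
65 ≥ 122(1−δ^4) + 28δ^4, so 94·δ^4 ≥ 57 and δ^4 ≥ 57/94.
δ ≥ (57/94)^(1/4) ≈ 0.882.

0.882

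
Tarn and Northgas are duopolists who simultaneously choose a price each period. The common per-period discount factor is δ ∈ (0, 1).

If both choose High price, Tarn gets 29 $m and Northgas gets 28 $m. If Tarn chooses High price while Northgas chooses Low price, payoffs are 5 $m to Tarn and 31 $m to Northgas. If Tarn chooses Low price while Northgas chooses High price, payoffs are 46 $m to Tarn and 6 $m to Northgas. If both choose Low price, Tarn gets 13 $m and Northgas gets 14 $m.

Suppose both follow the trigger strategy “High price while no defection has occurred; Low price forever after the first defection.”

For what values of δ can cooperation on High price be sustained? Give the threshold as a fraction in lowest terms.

For Tarn: deviation gain 46−29 = 17, per-period punishment loss 29−13 = 16. IC gives δ ≥ 17/33.
For Northgas: gain 3, loss 14 per period, so δ ≥ 3/17.
The tighter constraint is Tarn's, so cooperation needs δ ≥ 17/33.

17/33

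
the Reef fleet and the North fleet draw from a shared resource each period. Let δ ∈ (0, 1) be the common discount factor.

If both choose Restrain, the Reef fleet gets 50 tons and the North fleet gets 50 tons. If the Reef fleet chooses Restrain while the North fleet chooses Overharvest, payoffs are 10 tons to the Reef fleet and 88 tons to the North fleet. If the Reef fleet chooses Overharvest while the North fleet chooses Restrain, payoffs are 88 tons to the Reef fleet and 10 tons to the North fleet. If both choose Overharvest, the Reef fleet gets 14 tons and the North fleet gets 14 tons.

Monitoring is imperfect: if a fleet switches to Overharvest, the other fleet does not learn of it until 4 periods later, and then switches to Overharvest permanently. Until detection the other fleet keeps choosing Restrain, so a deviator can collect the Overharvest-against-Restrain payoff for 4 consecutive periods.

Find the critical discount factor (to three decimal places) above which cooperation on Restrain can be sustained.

A deviator earns 88 for 4 periods, then 14 forever; cooperating earns 50 forever. Multiplying the IC by (1−δ):
50 ≥ 88(1−δ^4) + 14δ^4, so 74·δ^4 ≥ 38 and δ^4 ≥ 19/37.
δ ≥ (19/37)^(1/4) ≈ 0.847.

0.847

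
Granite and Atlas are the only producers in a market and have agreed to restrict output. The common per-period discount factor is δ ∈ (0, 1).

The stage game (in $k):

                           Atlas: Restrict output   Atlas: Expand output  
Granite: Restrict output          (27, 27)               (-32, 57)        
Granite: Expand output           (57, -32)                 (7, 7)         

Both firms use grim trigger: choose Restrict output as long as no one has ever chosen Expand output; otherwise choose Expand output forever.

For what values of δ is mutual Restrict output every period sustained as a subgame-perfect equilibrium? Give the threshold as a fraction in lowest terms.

3/5

Cooperation forever yields 27 each period: 27/(1−δ).
Deviating yields 57 once, then 7 forever: 57 + 7δ/(1−δ).
No profitable deviation requires 27/(1−δ) ≥ 57 + 7δ/(1−δ).
Multiplying by (1−δ): 27 ≥ 57(1−δ) + 7δ = 57 − 50δ.
So 50δ ≥ 30, i.e. δ ≥ 30/50 = 3/5.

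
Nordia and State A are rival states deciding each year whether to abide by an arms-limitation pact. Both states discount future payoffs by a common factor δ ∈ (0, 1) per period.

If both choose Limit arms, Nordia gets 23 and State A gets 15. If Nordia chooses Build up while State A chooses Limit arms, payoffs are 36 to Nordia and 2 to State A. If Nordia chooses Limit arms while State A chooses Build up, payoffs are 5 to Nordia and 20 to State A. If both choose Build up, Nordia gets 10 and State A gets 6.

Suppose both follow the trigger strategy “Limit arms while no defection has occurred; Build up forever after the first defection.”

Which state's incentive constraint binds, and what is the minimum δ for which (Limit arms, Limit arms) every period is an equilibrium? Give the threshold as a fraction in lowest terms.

Nordia; δ ≥ 1/2

Nordia: cooperation gives 23 each period; deviation gives 36 once then 10 forever.
  23/(1−δ) ≥ 36 + 10δ/(1−δ) ⇒ δ ≥ 13/26 = 1/2.
State A: cooperation gives 15 each period; deviation gives 20 once then 6 forever.
  δ ≥ 5/14.
Both must hold, so the binding constraint is Nordia's: δ ≥ 1/2.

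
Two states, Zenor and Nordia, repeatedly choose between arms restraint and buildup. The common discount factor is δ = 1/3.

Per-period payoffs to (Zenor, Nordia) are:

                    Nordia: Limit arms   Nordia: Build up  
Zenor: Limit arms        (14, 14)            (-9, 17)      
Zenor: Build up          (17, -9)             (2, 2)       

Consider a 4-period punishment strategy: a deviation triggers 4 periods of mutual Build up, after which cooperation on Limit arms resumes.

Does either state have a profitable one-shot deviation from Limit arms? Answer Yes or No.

A one-shot deviation gives 17 now, then 2 for 4 periods, then back to 14.
Gain from deviating: (17−14) today; loss: (14−2) in each of the next 4 periods.
No-deviation condition: (14−2)(δ+…+δ^4) ≥ 17−14, i.e. δ+…+δ^4 ≥ 1/4.
At δ = 1/3: δ+…+δ^4 = 0.4938 ≥ 0.2500.
So cooperation is sustainable.

No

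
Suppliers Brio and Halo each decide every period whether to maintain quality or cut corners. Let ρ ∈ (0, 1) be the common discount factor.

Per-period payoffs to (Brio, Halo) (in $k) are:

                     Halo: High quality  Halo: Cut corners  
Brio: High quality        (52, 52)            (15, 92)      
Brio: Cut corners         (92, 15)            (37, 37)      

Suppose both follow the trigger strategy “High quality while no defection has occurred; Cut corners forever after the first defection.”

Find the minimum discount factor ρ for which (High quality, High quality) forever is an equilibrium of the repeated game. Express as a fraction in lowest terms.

8/11

Under grim trigger the critical discount factor is (T−C)/(T−P) with T = 92, C = 52, P = 37.
ρ* = (92−52)/(92−37) = 40/55 = 8/11.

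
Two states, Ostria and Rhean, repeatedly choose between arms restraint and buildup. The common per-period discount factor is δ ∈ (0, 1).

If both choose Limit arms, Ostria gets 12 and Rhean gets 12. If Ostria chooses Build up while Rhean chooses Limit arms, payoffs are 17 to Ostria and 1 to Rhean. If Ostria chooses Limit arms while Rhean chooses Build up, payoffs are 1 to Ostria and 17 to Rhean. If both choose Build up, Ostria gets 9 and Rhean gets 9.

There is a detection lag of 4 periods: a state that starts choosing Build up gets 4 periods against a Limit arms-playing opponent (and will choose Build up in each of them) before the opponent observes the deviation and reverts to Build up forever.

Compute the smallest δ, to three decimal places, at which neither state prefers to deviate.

The best deviation is to choose Build up for all 4 undetected periods, earning 17 each, then 9 forever once detected.
Deviation value: 17(1−δ^4)/(1−δ) + 9δ^4/(1−δ); cooperation value: 12/(1−δ).
IC: 12 ≥ 17(1−δ^4) + 9δ^4 = 17 − 8δ^4.
So δ^4 ≥ 5/8, giving δ ≥ (5/8)^(1/4) ≈ 0.889.

0.889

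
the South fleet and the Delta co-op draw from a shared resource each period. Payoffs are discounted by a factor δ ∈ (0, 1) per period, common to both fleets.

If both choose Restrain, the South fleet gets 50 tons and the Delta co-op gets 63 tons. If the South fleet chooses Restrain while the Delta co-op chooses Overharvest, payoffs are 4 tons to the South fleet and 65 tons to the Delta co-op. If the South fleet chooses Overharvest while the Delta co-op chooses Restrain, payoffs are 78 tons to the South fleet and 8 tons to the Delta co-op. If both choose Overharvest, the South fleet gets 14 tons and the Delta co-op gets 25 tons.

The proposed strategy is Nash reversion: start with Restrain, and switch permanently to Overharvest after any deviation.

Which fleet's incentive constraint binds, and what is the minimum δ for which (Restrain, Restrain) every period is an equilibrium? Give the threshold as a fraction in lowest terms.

the South fleet; δ ≥ 7/16

the South fleet: cooperation gives 50 each period; deviation gives 78 once then 14 forever.
  50/(1−δ) ≥ 78 + 14δ/(1−δ) ⇒ δ ≥ 28/64 = 7/16.
the Delta co-op: cooperation gives 63 each period; deviation gives 65 once then 25 forever.
  δ ≥ 2/40 = 1/20.
Both must hold, so the binding constraint is the South fleet's: δ ≥ 7/16.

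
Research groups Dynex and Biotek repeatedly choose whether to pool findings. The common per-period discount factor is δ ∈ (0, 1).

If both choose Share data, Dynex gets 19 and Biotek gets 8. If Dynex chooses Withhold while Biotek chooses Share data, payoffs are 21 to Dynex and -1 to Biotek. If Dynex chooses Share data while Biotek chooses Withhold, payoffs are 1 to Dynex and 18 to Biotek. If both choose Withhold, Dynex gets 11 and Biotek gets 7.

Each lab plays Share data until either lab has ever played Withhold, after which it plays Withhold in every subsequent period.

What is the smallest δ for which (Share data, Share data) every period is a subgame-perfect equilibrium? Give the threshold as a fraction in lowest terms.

10/11

Dynex's threshold: (21−19)/(21−11) = 1/5.
Biotek's threshold: (18−8)/(18−7) = 10/11.
1/5 < 10/11, so Biotek binds and δ* = 10/11.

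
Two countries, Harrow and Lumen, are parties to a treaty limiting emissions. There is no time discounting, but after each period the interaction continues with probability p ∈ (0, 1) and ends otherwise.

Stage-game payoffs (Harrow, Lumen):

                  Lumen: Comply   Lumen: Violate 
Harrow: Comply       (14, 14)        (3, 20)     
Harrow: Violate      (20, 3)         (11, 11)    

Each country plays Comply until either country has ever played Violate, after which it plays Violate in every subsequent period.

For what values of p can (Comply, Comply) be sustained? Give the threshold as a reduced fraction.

2/3

With no time discounting, the continuation probability p plays the role of the discount factor.
Grim-trigger IC: 14/(1−p) ≥ 20 + 11p/(1−p) ⇒ p ≥ (20−14)/(20−11) = 2/3.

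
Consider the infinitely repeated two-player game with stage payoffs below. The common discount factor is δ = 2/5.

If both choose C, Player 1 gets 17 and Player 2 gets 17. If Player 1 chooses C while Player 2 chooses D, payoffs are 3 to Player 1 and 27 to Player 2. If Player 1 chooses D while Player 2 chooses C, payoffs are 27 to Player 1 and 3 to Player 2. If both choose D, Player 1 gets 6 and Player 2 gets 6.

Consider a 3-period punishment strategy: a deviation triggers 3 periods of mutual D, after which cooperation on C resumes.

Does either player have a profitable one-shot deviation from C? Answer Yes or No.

Yes

A one-shot deviation gives 27 now, then 6 for 3 periods, then back to 17.
Gain from deviating: (27−17) today; loss: (17−6) in each of the next 3 periods.
No-deviation condition: (17−6)(δ+…+δ^3) ≥ 27−17, i.e. δ+…+δ^3 ≥ 10/11.
At δ = 2/5: δ+…+δ^3 = 0.6240 < 0.9091.
So cooperation is not sustainable.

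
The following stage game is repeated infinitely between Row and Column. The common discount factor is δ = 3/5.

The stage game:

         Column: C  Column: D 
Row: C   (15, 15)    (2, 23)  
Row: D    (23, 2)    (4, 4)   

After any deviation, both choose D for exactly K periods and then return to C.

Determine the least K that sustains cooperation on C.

2

No profitable deviation requires (15−4)(δ+…+δ^K) ≥ 23−15, i.e. δ+…+δ^K ≥ 8/11 ≈ 0.7273.
With δ = 3/5, the partial sums are K=1: 0.6000, K=2: 0.9600.
K = 2 is the first length at which the sum reaches 0.7273.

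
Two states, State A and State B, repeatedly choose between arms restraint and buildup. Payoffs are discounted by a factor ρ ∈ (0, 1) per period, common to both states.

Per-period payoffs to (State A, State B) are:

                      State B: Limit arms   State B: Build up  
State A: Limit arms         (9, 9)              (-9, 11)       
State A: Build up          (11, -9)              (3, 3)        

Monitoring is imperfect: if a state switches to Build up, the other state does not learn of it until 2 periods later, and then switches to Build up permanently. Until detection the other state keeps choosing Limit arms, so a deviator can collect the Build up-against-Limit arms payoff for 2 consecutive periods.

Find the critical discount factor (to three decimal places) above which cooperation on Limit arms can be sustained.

0.500

A deviator earns 11 for 2 periods, then 3 forever; cooperating earns 9 forever. Multiplying the IC by (1−ρ):
9 ≥ 11(1−ρ^2) + 3ρ^2, so 8·ρ^2 ≥ 2 and ρ^2 ≥ 1/4.
ρ ≥ (1/4)^(1/2) ≈ 0.500.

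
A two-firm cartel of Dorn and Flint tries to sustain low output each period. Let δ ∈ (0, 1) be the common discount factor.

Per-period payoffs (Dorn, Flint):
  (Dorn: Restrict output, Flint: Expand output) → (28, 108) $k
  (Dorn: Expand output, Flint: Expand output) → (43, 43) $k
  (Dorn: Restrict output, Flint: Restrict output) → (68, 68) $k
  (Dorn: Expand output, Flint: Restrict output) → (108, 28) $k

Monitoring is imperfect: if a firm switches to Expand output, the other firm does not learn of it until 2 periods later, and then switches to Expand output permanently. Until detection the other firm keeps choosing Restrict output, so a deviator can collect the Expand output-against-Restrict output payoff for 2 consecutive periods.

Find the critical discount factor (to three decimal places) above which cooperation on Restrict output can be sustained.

0.784

The best deviation is to choose Expand output for all 2 undetected periods, earning 108 each, then 43 forever once detected.
Deviation value: 108(1−δ^2)/(1−δ) + 43δ^2/(1−δ); cooperation value: 68/(1−δ).
IC: 68 ≥ 108(1−δ^2) + 43δ^2 = 108 − 65δ^2.
So δ^2 ≥ 40/65 = 8/13, giving δ ≥ (8/13)^(1/2) ≈ 0.784.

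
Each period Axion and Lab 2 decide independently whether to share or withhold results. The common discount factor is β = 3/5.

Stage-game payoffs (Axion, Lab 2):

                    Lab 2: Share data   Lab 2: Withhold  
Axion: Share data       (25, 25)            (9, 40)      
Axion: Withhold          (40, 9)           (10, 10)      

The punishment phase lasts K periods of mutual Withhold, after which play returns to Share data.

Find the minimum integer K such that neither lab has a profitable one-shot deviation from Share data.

IC: β(1−β^K)/(1−β) ≥ (40−25)/(25−10) = 1.
With β = 3/5: need 1 − β^K ≥ 1·(1−3/5)/(3/5), i.e. β^K ≤ 0.3333.
Since (3/5)^2 = 0.3600 and (3/5)^3 = 0.2160, the smallest such K is 3.

3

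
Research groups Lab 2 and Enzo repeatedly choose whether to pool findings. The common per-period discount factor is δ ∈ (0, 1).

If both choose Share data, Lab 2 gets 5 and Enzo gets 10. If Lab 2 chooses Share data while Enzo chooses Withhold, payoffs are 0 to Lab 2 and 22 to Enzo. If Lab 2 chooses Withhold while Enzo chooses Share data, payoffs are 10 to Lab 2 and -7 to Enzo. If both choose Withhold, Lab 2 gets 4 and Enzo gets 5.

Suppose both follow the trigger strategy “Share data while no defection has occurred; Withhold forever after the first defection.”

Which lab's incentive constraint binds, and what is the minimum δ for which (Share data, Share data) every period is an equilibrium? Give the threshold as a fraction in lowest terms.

Lab 2's threshold: (10−5)/(10−4) = 5/6.
Enzo's threshold: (22−10)/(22−5) = 12/17.
5/6 > 12/17, so Lab 2 binds and δ* = 5/6.

Lab 2; δ ≥ 5/6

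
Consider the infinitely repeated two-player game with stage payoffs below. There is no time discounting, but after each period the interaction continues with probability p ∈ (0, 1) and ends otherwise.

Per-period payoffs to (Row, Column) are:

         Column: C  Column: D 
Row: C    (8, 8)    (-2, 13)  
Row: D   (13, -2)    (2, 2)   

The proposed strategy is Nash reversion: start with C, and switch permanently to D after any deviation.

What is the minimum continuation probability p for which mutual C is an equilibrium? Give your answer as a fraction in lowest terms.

With no time discounting, the continuation probability p plays the role of the discount factor.
Grim-trigger IC: 8/(1−p) ≥ 13 + 2p/(1−p) ⇒ p ≥ (13−8)/(13−2) = 5/11.

5/11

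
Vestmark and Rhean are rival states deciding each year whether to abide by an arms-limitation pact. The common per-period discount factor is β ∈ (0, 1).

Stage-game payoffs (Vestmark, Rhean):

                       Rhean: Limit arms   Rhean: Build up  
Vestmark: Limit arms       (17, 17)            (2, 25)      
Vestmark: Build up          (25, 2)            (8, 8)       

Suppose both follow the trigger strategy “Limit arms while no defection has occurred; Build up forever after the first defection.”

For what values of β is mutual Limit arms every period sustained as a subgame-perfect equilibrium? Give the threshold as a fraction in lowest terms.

17/(1−β) ≥ 25 + 8β/(1−β)
17 ≥ 25 − 17β
β ≥ 8/17.

8/17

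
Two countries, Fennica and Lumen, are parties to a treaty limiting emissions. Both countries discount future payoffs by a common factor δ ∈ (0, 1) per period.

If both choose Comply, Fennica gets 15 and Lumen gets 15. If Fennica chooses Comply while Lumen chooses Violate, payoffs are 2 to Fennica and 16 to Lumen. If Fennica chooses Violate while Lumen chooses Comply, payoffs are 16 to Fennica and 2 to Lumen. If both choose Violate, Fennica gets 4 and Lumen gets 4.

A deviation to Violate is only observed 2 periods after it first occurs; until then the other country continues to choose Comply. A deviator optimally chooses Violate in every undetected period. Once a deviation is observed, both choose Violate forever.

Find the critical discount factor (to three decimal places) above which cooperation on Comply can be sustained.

0.289

The best deviation is to choose Violate for all 2 undetected periods, earning 16 each, then 4 forever once detected.
Deviation value: 16(1−δ^2)/(1−δ) + 4δ^2/(1−δ); cooperation value: 15/(1−δ).
IC: 15 ≥ 16(1−δ^2) + 4δ^2 = 16 − 12δ^2.
So δ^2 ≥ 1/12, giving δ ≥ (1/12)^(1/2) ≈ 0.289.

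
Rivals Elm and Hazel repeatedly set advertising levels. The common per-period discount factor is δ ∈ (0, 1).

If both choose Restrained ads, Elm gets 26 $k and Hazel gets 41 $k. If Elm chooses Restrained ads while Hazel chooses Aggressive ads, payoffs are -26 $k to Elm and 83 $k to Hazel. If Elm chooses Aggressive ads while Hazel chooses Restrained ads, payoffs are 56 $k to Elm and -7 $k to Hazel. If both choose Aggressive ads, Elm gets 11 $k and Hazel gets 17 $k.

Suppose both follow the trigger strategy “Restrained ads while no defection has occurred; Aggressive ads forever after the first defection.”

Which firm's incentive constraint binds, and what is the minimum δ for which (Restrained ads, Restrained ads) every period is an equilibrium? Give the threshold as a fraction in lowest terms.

For Elm: deviation gain 56−26 = 30, per-period punishment loss 26−11 = 15. IC gives δ ≥ 30/45 = 2/3.
For Hazel: gain 42, loss 24 per period, so δ ≥ 42/66 = 7/11.
The tighter constraint is Elm's, so cooperation needs δ ≥ 2/3.

Elm; δ ≥ 2/3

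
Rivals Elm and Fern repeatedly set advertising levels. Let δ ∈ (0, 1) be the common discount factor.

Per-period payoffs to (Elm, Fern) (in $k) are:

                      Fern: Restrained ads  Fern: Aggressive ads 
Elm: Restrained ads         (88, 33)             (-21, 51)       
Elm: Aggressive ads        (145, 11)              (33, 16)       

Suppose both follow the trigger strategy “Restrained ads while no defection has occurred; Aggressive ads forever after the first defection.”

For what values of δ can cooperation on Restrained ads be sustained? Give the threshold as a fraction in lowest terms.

Elm's threshold: (145−88)/(145−33) = 57/112.
Fern's threshold: (51−33)/(51−16) = 18/35.
57/112 < 18/35, so Fern binds and δ* = 18/35.

18/35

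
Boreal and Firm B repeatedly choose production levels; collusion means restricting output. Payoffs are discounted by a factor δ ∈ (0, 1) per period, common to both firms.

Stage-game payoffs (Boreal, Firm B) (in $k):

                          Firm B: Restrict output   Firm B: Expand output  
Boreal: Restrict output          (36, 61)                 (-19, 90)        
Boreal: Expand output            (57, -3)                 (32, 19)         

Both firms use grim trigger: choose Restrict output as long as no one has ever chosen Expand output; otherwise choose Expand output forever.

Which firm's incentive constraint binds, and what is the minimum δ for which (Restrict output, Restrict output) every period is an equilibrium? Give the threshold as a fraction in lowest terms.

For Boreal: deviation gain 57−36 = 21, per-period punishment loss 36−32 = 4. IC gives δ ≥ 21/25.
For Firm B: gain 29, loss 42 per period, so δ ≥ 29/71.
The tighter constraint is Boreal's, so cooperation needs δ ≥ 21/25.

Boreal; δ ≥ 21/25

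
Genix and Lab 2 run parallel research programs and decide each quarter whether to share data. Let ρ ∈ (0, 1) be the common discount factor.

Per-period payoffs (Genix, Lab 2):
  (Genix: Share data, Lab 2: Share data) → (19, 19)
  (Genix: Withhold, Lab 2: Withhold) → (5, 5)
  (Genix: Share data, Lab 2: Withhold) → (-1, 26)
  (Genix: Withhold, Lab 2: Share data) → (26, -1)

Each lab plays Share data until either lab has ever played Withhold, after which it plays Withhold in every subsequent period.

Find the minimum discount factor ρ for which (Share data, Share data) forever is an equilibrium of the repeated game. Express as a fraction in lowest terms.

1/3

Cooperation forever yields 19 each period: 19/(1−ρ).
Deviating yields 26 once, then 5 forever: 26 + 5ρ/(1−ρ).
No profitable deviation requires 19/(1−ρ) ≥ 26 + 5ρ/(1−ρ).
Multiplying by (1−ρ): 19 ≥ 26(1−ρ) + 5ρ = 26 − 21ρ.
So 21ρ ≥ 7, i.e. ρ ≥ 7/21 = 1/3.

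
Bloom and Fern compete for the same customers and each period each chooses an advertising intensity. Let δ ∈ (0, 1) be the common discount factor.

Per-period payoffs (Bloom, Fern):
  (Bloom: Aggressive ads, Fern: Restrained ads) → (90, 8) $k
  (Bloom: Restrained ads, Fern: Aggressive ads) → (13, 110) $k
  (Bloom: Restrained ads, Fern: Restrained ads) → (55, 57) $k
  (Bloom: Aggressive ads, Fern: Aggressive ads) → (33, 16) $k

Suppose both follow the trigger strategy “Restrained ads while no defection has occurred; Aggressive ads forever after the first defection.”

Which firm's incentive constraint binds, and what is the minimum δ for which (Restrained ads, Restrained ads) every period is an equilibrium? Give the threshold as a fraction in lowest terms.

Bloom's threshold: (90−55)/(90−33) = 35/57.
Fern's threshold: (110−57)/(110−16) = 53/94.
35/57 > 53/94, so Bloom binds and δ* = 35/57.

Bloom; δ ≥ 35/57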